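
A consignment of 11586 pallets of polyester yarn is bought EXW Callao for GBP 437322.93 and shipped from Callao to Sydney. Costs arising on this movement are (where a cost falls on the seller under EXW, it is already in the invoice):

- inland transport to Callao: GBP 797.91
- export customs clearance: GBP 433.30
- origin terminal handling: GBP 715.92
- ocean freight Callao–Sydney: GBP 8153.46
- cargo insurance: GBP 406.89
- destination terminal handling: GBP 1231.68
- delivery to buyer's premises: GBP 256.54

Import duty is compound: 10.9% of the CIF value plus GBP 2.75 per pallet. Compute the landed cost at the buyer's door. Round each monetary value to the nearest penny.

Total landed cost: GBP 529993.64

EXW: the seller makes goods available at their premises; the buyer bears all onward costs.
CIF value = EXW price + inland to port + export clearance + origin terminal + freight + insurance = 437322.93 + 797.91 + 433.30 + 715.92 + 8153.46 + 406.89 = 447830.41
Ad valorem component: 447830.41 × 10.9% = 48813.51
Specific component: 11586 × 2.75 = 31861.50
Import duty = 48813.51 + 31861.50 = 80675.01
Buyer bears: inland to port 797.91 + export clearance 433.30 + origin terminal 715.92 + freight 8153.46 + insurance 406.89 + destination terminal 1231.68 + delivery 256.54 + duty 80675.01 = 92670.71
Landed cost = invoice 437322.93 + 92670.71 = 529993.64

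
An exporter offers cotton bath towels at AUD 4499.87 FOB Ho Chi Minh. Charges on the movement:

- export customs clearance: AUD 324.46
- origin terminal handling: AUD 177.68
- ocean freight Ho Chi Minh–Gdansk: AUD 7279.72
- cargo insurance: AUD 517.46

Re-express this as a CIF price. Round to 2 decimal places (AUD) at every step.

CIF price: AUD 12297.05

Not relevant to the conversion: origin terminal, export clearance — on the seller under both FOB and CIF; already in the FOB price and stays in the CIF price.
From FOB to CIF, the seller additionally bears: freight, insurance.
CIF price = 4499.87 + 7279.72 + 517.46 = 12297.05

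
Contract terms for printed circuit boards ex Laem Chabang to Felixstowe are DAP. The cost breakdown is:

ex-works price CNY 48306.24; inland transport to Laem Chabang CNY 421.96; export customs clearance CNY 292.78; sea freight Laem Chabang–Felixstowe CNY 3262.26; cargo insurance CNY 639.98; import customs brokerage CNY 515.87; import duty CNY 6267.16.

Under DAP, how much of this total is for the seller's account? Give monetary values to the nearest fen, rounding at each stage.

Seller's account: CNY 52923.22

DAP: the seller bears all costs to the named destination except import duty and clearance.
Seller's account: goods 48306.24 + inland to port 421.96 + export clearance 292.78 + freight 3262.26 + insurance 639.98 = 52923.22
Buyer's account: brokerage 515.87 + duty 6267.16 = 6783.03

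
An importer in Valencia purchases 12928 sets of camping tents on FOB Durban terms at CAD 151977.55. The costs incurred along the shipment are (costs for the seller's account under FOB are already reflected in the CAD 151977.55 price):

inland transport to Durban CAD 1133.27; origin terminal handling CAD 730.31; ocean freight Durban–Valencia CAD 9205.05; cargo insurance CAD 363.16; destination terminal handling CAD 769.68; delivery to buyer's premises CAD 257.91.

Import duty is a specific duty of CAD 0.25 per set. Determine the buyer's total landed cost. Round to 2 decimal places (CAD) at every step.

Total landed cost: CAD 165805.35

FOB: the seller bears costs until goods are on board at the origin port; the buyer bears freight, insurance and all costs thereafter.
Already in the invoice (seller's account under FOB): inland to port, origin terminal — exclude.
CIF value = FOB price + freight + insurance = 151977.55 + 9205.05 + 363.16 = 161545.76
Import duty = 12928 × 0.25 = 3232.00
Buyer bears: freight 9205.05 + insurance 363.16 + destination terminal 769.68 + delivery 257.91 + duty 3232.00 = 13827.80
Landed cost = invoice 151977.55 + 13827.80 = 165805.35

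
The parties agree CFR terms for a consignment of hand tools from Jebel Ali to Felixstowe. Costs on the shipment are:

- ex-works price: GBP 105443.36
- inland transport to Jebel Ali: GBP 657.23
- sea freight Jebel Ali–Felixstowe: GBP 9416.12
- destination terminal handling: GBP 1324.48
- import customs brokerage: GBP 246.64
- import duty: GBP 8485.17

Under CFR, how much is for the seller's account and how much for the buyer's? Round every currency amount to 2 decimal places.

CFR: the seller pays costs through ocean freight to the destination port, but not insurance.
Seller's account: goods 105443.36 + inland to port 657.23 + freight 9416.12 = 115516.71
Buyer's account: destination terminal 1324.48 + brokerage 246.64 + duty 8485.17 = 10056.29

Seller: GBP 115516.71; buyer: GBP 10056.29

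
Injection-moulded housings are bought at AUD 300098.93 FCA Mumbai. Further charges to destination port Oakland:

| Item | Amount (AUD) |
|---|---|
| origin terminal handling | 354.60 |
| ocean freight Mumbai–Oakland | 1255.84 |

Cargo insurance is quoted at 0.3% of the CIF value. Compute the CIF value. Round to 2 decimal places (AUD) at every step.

Let C be the CIF value. C = FCA price + pre-shipment costs + freight + 0.3% × C
C − 0.3% × C = 300098.93 + 354.60 + 1255.84
0.997 × C = 301709.37
C = 301709.37 / 0.997 = 302617.22
Insurance premium = 0.3% × 302617.22 = 907.85

CIF value: AUD 302617.22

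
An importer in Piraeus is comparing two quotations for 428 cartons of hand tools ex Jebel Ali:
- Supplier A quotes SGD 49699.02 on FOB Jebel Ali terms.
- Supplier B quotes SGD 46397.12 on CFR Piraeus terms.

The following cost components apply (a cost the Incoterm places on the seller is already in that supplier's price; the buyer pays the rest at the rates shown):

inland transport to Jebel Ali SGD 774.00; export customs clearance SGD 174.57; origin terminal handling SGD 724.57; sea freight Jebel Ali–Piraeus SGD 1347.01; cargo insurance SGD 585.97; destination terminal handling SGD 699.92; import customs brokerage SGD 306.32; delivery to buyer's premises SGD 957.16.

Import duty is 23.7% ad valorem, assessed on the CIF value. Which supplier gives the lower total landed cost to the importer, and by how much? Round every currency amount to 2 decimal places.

Supplier A (FOB):
CIF value = FOB price + freight + insurance = 49699.02 + 1347.01 + 585.97 = 51632.00
Import duty = 51632.00 × 23.7% = 12236.78
Buyer bears (A): 1347.01 + 585.97 + 699.92 + 306.32 + 957.16 = 3896.38
Landed cost (A) = invoice 49699.02 + 3896.38 + duty 12236.78 = 65832.18
Supplier B (CFR):
CIF value = CFR price + insurance = 46397.12 + 585.97 = 46983.09
Import duty = 46983.09 × 23.7% = 11134.99
Buyer bears (B): 585.97 + 699.92 + 306.32 + 957.16 = 2549.37
Landed cost (B) = invoice 46397.12 + 2549.37 + duty 11134.99 = 60081.48
Difference = |65832.18 − 60081.48| = 5750.70

Supplier B is cheaper by SGD 5750.70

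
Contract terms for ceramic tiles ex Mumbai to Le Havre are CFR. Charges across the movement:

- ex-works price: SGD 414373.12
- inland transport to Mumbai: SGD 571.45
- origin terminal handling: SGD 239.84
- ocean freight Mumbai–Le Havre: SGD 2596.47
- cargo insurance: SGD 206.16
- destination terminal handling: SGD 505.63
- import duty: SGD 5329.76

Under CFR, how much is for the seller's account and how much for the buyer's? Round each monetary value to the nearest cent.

Seller: SGD 417780.88; buyer: SGD 6041.55

CFR: the seller pays costs through ocean freight to the destination port, but not insurance.
Seller's account: goods 414373.12 + inland to port 571.45 + origin terminal 239.84 + freight 2596.47 = 417780.88
Buyer's account: insurance 206.16 + destination terminal 505.63 + duty 5329.76 = 6041.55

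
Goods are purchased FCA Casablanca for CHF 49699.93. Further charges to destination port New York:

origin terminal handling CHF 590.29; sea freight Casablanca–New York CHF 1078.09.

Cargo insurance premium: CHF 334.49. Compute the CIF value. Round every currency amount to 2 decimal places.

CIF value: CHF 51702.80

CIF = FCA price + pre-shipment costs + freight + insurance
CIF = 49699.93 + 590.29 + 1078.09 + 334.49 = 51702.80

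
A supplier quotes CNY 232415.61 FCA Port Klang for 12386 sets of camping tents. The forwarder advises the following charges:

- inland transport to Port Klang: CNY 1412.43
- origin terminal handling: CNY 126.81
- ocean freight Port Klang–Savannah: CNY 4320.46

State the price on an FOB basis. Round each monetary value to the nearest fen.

FOB price: CNY 232542.42

Not relevant to the conversion: inland to port — on the seller under both FCA and FOB; already in the FCA price and stays in the FOB price. freight — on the buyer under both terms; not part of either seller's price.
From FCA to FOB, the seller additionally bears: origin terminal.
FOB price = 232415.61 + 126.81 = 232542.42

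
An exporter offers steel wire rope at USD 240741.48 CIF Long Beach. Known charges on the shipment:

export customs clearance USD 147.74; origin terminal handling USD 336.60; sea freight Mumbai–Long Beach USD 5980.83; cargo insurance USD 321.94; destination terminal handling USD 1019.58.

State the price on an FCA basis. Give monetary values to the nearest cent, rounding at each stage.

Not relevant to the conversion: export clearance — on the seller under both CIF and FCA; already in the CIF price and stays in the FCA price. destination terminal — on the buyer under both terms; not part of either seller's price.
From CIF to FCA, the seller no longer bears: origin terminal, freight, insurance.
FCA price = 240741.48 − 336.60 − 5980.83 − 321.94 = 234102.11

FCA price: USD 234102.11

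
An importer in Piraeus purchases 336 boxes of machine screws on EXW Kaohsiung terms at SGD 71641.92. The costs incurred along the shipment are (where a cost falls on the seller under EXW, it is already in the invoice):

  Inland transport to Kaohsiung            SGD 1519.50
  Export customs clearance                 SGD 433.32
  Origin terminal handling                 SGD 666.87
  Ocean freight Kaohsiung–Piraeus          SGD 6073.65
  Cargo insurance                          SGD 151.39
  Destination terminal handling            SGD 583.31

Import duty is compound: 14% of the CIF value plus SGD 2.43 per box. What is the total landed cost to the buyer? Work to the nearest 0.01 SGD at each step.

Total landed cost: SGD 93154.57

EXW: the seller makes goods available at their premises; the buyer bears all onward costs.
CIF value = EXW price + inland to port + export clearance + origin terminal + freight + insurance = 71641.92 + 1519.50 + 433.32 + 666.87 + 6073.65 + 151.39 = 80486.65
Ad valorem component: 80486.65 × 14% = 11268.13
Specific component: 336 × 2.43 = 816.48
Import duty = 11268.13 + 816.48 = 12084.61
Buyer bears: inland to port 1519.50 + export clearance 433.32 + origin terminal 666.87 + freight 6073.65 + insurance 151.39 + destination terminal 583.31 + duty 12084.61 = 21512.65
Landed cost = invoice 71641.92 + 21512.65 = 93154.57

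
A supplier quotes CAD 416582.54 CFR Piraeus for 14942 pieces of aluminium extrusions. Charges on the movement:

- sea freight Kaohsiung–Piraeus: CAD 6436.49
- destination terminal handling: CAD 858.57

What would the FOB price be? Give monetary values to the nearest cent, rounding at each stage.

FOB price: CAD 410146.05

Not relevant to the conversion: destination terminal — on the buyer under both terms; not part of either seller's price.
From CFR to FOB, the seller no longer bears: freight.
FOB price = 416582.54 − 6436.49 = 410146.05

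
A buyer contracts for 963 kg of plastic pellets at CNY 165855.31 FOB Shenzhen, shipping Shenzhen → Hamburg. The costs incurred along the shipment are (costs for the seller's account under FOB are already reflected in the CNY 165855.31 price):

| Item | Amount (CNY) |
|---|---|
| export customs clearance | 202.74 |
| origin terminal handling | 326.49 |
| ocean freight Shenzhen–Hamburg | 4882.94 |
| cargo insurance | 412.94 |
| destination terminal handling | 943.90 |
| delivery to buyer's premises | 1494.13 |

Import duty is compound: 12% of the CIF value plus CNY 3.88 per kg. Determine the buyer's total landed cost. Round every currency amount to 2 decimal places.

FOB: the seller bears costs until goods are on board at the origin port; the buyer bears freight, insurance and all costs thereafter.
Already in the invoice (seller's account under FOB): export clearance, origin terminal — exclude.
CIF value = FOB price + freight + insurance = 165855.31 + 4882.94 + 412.94 = 171151.19
Ad valorem component: 171151.19 × 12% = 20538.14
Specific component: 963 × 3.88 = 3736.44
Import duty = 20538.14 + 3736.44 = 24274.58
Buyer bears: freight 4882.94 + insurance 412.94 + destination terminal 943.90 + delivery 1494.13 + duty 24274.58 = 32008.49
Landed cost = invoice 165855.31 + 32008.49 = 197863.80

Total landed cost: CNY 197863.80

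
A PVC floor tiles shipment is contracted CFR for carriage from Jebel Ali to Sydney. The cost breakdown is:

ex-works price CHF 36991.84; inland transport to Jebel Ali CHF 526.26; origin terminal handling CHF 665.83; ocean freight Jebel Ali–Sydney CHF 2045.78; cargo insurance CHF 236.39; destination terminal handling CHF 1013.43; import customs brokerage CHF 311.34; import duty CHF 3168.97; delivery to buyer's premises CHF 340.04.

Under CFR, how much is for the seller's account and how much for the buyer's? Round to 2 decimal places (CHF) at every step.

CFR: the seller pays costs through ocean freight to the destination port, but not insurance.
Seller's account: goods 36991.84 + inland to port 526.26 + origin terminal 665.83 + freight 2045.78 = 40229.71
Buyer's account: insurance 236.39 + destination terminal 1013.43 + brokerage 311.34 + duty 3168.97 + delivery 340.04 = 5070.17

Seller: CHF 40229.71; buyer: CHF 5070.17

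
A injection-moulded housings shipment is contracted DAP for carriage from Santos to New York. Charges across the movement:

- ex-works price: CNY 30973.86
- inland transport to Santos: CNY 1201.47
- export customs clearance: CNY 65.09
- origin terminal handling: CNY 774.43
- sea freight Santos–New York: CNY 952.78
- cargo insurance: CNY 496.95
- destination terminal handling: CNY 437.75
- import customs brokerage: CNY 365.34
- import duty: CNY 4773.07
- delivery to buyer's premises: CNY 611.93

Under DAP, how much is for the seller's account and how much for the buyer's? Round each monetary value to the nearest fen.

DAP: the seller bears all costs to the named destination except import duty and clearance.
Seller's account: goods 30973.86 + inland to port 1201.47 + export clearance 65.09 + origin terminal 774.43 + freight 952.78 + insurance 496.95 + destination terminal 437.75 + delivery 611.93 = 35514.26
Buyer's account: brokerage 365.34 + duty 4773.07 = 5138.41

Seller: CNY 35514.26; buyer: CNY 5138.41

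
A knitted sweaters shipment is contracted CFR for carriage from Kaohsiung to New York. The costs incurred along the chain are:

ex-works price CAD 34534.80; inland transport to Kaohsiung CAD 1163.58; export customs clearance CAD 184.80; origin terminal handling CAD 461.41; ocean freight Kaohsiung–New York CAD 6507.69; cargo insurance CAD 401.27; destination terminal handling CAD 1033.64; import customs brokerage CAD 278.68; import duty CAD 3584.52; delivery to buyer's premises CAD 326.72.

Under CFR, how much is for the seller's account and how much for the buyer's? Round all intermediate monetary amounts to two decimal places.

Seller: CAD 42852.28; buyer: CAD 5624.83

CFR: the seller pays costs through ocean freight to the destination port, but not insurance.
Seller's account: goods 34534.80 + inland to port 1163.58 + export clearance 184.80 + origin terminal 461.41 + freight 6507.69 = 42852.28
Buyer's account: insurance 401.27 + destination terminal 1033.64 + brokerage 278.68 + duty 3584.52 + delivery 326.72 = 5624.83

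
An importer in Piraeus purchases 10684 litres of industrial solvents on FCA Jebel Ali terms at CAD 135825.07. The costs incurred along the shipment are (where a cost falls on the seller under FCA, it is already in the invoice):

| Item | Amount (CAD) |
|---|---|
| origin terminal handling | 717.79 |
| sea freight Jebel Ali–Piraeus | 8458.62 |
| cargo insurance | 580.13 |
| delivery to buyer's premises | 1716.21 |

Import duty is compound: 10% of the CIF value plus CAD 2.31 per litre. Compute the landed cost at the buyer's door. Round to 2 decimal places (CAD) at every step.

Total landed cost: CAD 186536.02

FCA: the seller delivers export-cleared goods to the carrier; the buyer bears costs from that point.
CIF value = FCA price + origin terminal + freight + insurance = 135825.07 + 717.79 + 8458.62 + 580.13 = 145581.61
Ad valorem component: 145581.61 × 10% = 14558.16
Specific component: 10684 × 2.31 = 24680.04
Import duty = 14558.16 + 24680.04 = 39238.20
Buyer bears: origin terminal 717.79 + freight 8458.62 + insurance 580.13 + delivery 1716.21 + duty 39238.20 = 50710.95
Landed cost = invoice 135825.07 + 50710.95 = 186536.02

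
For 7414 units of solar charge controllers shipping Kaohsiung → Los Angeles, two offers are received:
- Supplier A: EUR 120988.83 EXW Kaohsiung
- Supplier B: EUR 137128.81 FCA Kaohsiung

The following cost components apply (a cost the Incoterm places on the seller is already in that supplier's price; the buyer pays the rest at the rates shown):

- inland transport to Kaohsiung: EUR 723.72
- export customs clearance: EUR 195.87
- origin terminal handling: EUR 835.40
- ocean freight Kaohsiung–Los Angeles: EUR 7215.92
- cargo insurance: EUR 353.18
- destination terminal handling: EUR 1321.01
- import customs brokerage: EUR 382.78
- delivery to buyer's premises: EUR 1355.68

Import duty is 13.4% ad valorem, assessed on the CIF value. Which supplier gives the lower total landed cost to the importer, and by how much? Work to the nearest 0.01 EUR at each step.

Supplier A (EXW):
CIF value = EXW price + inland to port + export clearance + origin terminal + freight + insurance = 120988.83 + 723.72 + 195.87 + 835.40 + 7215.92 + 353.18 = 130312.92
Import duty = 130312.92 × 13.4% = 17461.93
Buyer bears (A): 723.72 + 195.87 + 835.40 + 7215.92 + 353.18 + 1321.01 + 382.78 + 1355.68 = 12383.56
Landed cost (A) = invoice 120988.83 + 12383.56 + duty 17461.93 = 150834.32
Supplier B (FCA):
CIF value = FCA price + origin terminal + freight + insurance = 137128.81 + 835.40 + 7215.92 + 353.18 = 145533.31
Import duty = 145533.31 × 13.4% = 19501.46
Buyer bears (B): 835.40 + 7215.92 + 353.18 + 1321.01 + 382.78 + 1355.68 = 11463.97
Landed cost (B) = invoice 137128.81 + 11463.97 + duty 19501.46 = 168094.24
Difference = |150834.32 − 168094.24| = 17259.92

Supplier A is cheaper by EUR 17259.92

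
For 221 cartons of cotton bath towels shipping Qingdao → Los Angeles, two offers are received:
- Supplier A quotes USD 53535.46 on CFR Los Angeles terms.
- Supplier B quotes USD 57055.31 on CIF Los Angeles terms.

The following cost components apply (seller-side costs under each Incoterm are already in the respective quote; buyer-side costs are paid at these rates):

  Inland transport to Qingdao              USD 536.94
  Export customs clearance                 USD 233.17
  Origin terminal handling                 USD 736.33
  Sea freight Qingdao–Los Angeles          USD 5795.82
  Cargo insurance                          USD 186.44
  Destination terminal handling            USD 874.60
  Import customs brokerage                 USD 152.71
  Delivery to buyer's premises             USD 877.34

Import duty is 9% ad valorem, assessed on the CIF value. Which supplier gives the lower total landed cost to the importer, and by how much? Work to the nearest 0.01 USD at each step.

Supplier A is cheaper by USD 3633.42

Supplier A (CFR):
CIF value = CFR price + insurance = 53535.46 + 186.44 = 53721.90
Import duty = 53721.90 × 9% = 4834.97
Buyer bears (A): 186.44 + 874.60 + 152.71 + 877.34 = 2091.09
Landed cost (A) = invoice 53535.46 + 2091.09 + duty 4834.97 = 60461.52
Supplier B (CIF):
The CIF price already equals the CIF value: 57055.31
Import duty = 57055.31 × 9% = 5134.98
Buyer bears (B): 874.60 + 152.71 + 877.34 = 1904.65
Landed cost (B) = invoice 57055.31 + 1904.65 + duty 5134.98 = 64094.94
Difference = |60461.52 − 64094.94| = 3633.42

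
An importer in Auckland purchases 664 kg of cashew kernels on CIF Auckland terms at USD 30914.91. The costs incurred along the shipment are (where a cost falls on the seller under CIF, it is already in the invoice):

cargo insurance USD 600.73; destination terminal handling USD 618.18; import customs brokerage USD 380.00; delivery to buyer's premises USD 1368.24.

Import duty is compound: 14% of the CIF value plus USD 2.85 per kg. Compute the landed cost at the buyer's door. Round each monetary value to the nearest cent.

Total landed cost: USD 39501.82

CIF: the seller pays costs through ocean freight and marine insurance to the destination port.
Already in the invoice (seller's account under CIF): insurance — exclude.
The CIF price already equals the CIF value: 30914.91
Ad valorem component: 30914.91 × 14% = 4328.09
Specific component: 664 × 2.85 = 1892.40
Import duty = 4328.09 + 1892.40 = 6220.49
Buyer bears: destination terminal 618.18 + brokerage 380.00 + delivery 1368.24 + duty 6220.49 = 8586.91
Landed cost = invoice 30914.91 + 8586.91 = 39501.82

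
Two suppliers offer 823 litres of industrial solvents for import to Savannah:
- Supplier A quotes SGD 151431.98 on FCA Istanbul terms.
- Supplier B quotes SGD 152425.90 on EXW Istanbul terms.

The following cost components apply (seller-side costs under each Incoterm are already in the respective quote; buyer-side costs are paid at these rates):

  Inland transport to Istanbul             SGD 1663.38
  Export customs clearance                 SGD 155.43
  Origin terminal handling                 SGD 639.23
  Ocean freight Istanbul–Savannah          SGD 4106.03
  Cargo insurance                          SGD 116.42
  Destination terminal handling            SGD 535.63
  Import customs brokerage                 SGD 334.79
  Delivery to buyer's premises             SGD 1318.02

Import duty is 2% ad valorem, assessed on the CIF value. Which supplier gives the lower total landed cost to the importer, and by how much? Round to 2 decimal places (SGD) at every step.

Supplier A (FCA):
CIF value = FCA price + origin terminal + freight + insurance = 151431.98 + 639.23 + 4106.03 + 116.42 = 156293.66
Import duty = 156293.66 × 2% = 3125.87
Buyer bears (A): 639.23 + 4106.03 + 116.42 + 535.63 + 334.79 + 1318.02 = 7050.12
Landed cost (A) = invoice 151431.98 + 7050.12 + duty 3125.87 = 161607.97
Supplier B (EXW):
CIF value = EXW price + inland to port + export clearance + origin terminal + freight + insurance = 152425.90 + 1663.38 + 155.43 + 639.23 + 4106.03 + 116.42 = 159106.39
Import duty = 159106.39 × 2% = 3182.13
Buyer bears (B): 1663.38 + 155.43 + 639.23 + 4106.03 + 116.42 + 535.63 + 334.79 + 1318.02 = 8868.93
Landed cost (B) = invoice 152425.90 + 8868.93 + duty 3182.13 = 164476.96
Difference = |161607.97 − 164476.96| = 2868.99

Supplier A is cheaper by SGD 2868.99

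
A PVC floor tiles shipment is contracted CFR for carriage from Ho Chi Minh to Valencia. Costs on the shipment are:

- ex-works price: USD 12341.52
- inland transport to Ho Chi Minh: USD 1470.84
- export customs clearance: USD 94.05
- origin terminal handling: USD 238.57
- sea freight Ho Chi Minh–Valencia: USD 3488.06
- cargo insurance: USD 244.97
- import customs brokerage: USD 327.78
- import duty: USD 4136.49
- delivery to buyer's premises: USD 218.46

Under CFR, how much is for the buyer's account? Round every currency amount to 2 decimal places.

CFR: the seller pays costs through ocean freight to the destination port, but not insurance.
Seller's account: goods 12341.52 + inland to port 1470.84 + export clearance 94.05 + origin terminal 238.57 + freight 3488.06 = 17633.04
Buyer's account: insurance 244.97 + brokerage 327.78 + duty 4136.49 + delivery 218.46 = 4927.70

Buyer's account: USD 4927.70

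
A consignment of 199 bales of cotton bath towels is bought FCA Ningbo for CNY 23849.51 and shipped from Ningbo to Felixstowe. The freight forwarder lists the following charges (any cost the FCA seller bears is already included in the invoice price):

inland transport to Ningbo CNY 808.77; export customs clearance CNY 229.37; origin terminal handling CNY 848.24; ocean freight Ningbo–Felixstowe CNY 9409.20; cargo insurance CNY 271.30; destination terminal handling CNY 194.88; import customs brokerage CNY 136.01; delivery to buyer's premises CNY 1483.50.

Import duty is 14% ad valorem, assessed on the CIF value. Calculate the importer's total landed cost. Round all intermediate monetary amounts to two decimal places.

FCA: the seller delivers export-cleared goods to the carrier; the buyer bears costs from that point.
Already in the invoice (seller's account under FCA): inland to port, export clearance — exclude.
CIF value = FCA price + origin terminal + freight + insurance = 23849.51 + 848.24 + 9409.20 + 271.30 = 34378.25
Import duty = 34378.25 × 14% = 4812.96
Buyer bears: origin terminal 848.24 + freight 9409.20 + insurance 271.30 + destination terminal 194.88 + brokerage 136.01 + delivery 1483.50 + duty 4812.96 = 17156.09
Landed cost = invoice 23849.51 + 17156.09 = 41005.60

Total landed cost: CNY 41005.60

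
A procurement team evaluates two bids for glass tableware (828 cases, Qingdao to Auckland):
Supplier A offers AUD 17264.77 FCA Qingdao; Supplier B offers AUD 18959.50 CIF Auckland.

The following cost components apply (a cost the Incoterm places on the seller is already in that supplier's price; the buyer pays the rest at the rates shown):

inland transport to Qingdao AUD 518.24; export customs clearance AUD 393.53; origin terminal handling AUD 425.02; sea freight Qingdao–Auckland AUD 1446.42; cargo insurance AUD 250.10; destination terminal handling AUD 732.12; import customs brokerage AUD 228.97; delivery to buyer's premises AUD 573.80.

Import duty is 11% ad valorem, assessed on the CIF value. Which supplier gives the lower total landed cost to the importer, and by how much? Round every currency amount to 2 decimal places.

Supplier B is cheaper by AUD 473.75

Supplier A (FCA):
CIF value = FCA price + origin terminal + freight + insurance = 17264.77 + 425.02 + 1446.42 + 250.10 = 19386.31
Import duty = 19386.31 × 11% = 2132.49
Buyer bears (A): 425.02 + 1446.42 + 250.10 + 732.12 + 228.97 + 573.80 = 3656.43
Landed cost (A) = invoice 17264.77 + 3656.43 + duty 2132.49 = 23053.69
Supplier B (CIF):
The CIF price already equals the CIF value: 18959.50
Import duty = 18959.50 × 11% = 2085.55
Buyer bears (B): 732.12 + 228.97 + 573.80 = 1534.89
Landed cost (B) = invoice 18959.50 + 1534.89 + duty 2085.55 = 22579.94
Difference = |23053.69 − 22579.94| = 473.75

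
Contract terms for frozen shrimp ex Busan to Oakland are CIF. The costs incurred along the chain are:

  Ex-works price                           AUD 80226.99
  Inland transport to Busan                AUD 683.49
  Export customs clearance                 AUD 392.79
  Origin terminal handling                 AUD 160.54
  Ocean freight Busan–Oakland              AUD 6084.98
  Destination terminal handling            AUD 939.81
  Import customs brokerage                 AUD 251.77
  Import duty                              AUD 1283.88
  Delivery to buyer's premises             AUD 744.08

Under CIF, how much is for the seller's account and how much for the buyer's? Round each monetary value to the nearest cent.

Seller: AUD 87548.79; buyer: AUD 3219.54

CIF: the seller pays costs through ocean freight and marine insurance to the destination port.
Seller's account: goods 80226.99 + inland to port 683.49 + export clearance 392.79 + origin terminal 160.54 + freight 6084.98 = 87548.79
Buyer's account: destination terminal 939.81 + brokerage 251.77 + duty 1283.88 + delivery 744.08 = 3219.54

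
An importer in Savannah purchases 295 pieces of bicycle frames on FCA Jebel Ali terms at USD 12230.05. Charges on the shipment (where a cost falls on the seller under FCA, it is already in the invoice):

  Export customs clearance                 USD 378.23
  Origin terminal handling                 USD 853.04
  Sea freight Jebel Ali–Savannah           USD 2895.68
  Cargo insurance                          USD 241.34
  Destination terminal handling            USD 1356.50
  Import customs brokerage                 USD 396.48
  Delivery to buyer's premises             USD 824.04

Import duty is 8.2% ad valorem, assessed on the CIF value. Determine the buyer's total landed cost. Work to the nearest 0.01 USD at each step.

Total landed cost: USD 20127.18

FCA: the seller delivers export-cleared goods to the carrier; the buyer bears costs from that point.
Already in the invoice (seller's account under FCA): export clearance — exclude.
CIF value = FCA price + origin terminal + freight + insurance = 12230.05 + 853.04 + 2895.68 + 241.34 = 16220.11
Import duty = 16220.11 × 8.2% = 1330.05
Buyer bears: origin terminal 853.04 + freight 2895.68 + insurance 241.34 + destination terminal 1356.50 + brokerage 396.48 + delivery 824.04 + duty 1330.05 = 7897.13
Landed cost = invoice 12230.05 + 7897.13 = 20127.18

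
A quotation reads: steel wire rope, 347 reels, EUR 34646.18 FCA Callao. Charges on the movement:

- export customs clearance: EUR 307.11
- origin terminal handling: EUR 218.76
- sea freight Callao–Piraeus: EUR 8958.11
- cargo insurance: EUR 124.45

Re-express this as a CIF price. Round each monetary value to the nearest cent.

CIF price: EUR 43947.50

Not relevant to the conversion: export clearance — on the seller under both FCA and CIF; already in the FCA price and stays in the CIF price.
From FCA to CIF, the seller additionally bears: origin terminal, freight, insurance.
CIF price = 34646.18 + 218.76 + 8958.11 + 124.45 = 43947.50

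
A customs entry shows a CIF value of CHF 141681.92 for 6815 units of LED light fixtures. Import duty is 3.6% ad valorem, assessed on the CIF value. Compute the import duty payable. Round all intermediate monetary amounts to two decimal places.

Import duty: CHF 5100.55

Import duty = 141681.92 × 3.6% = 5100.55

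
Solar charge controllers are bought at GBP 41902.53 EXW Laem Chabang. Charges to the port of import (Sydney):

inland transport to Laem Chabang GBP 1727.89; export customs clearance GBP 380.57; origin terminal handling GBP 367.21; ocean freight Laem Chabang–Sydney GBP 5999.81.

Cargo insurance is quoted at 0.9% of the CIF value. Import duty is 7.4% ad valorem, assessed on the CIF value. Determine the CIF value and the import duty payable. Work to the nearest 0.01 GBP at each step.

Let C be the CIF value. C = EXW price + pre-shipment costs + freight + 0.9% × C
C − 0.9% × C = 41902.53 + 1727.89 + 380.57 + 367.21 + 5999.81
0.991 × C = 50378.01
C = 50378.01 / 0.991 = 50835.53
Insurance premium = 0.9% × 50835.53 = 457.52
Import duty = 50835.53 × 7.4% = 3761.83

CIF value: GBP 50835.53; import duty: GBP 3761.83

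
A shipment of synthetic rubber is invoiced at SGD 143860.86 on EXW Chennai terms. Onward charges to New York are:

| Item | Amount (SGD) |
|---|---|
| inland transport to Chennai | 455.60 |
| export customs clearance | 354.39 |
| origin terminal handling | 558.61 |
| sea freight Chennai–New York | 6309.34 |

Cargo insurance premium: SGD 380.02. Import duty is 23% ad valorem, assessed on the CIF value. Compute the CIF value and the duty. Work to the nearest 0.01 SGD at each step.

CIF value: SGD 151918.82; import duty: SGD 34941.33

CIF = EXW price + pre-shipment costs + freight + insurance
CIF = 143860.86 + 455.60 + 354.39 + 558.61 + 6309.34 + 380.02 = 151918.82
Import duty = 151918.82 × 23% = 34941.33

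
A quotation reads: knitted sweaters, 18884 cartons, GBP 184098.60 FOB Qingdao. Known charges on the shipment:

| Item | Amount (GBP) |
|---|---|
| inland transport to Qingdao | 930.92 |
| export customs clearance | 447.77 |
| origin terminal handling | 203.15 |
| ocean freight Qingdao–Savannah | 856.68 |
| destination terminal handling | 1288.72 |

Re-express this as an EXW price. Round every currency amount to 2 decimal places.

Not relevant to the conversion: destination terminal, freight — on the buyer under both terms; not part of either seller's price.
From FOB to EXW, the seller no longer bears: inland to port, export clearance, origin terminal.
EXW price = 184098.60 − 930.92 − 447.77 − 203.15 = 182516.76

EXW price: GBP 182516.76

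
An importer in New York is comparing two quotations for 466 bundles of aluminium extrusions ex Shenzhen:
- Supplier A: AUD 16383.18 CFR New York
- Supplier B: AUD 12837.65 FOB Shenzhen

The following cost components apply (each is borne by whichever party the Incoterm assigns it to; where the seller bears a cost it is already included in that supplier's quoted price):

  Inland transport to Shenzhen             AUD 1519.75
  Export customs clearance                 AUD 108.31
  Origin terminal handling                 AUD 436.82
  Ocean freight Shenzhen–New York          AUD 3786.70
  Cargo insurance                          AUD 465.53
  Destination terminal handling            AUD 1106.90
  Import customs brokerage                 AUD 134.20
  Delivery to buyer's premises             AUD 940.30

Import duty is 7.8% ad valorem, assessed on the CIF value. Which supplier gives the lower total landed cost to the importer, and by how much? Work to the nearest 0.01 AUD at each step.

Supplier A is cheaper by AUD 259.98

Supplier A (CFR):
CIF value = CFR price + insurance = 16383.18 + 465.53 = 16848.71
Import duty = 16848.71 × 7.8% = 1314.20
Buyer bears (A): 465.53 + 1106.90 + 134.20 + 940.30 = 2646.93
Landed cost (A) = invoice 16383.18 + 2646.93 + duty 1314.20 = 20344.31
Supplier B (FOB):
CIF value = FOB price + freight + insurance = 12837.65 + 3786.70 + 465.53 = 17089.88
Import duty = 17089.88 × 7.8% = 1333.01
Buyer bears (B): 3786.70 + 465.53 + 1106.90 + 134.20 + 940.30 = 6433.63
Landed cost (B) = invoice 12837.65 + 6433.63 + duty 1333.01 = 20604.29
Difference = |20344.31 − 20604.29| = 259.98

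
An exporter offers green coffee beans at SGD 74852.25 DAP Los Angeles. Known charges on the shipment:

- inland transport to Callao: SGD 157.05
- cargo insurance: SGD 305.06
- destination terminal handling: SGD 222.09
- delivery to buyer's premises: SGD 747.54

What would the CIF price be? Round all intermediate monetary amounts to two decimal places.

Not relevant to the conversion: insurance, inland to port — on the seller under both DAP and CIF; already in the DAP price and stays in the CIF price.
From DAP to CIF, the seller no longer bears: destination terminal, delivery.
CIF price = 74852.25 − 222.09 − 747.54 = 73882.62

CIF price: SGD 73882.62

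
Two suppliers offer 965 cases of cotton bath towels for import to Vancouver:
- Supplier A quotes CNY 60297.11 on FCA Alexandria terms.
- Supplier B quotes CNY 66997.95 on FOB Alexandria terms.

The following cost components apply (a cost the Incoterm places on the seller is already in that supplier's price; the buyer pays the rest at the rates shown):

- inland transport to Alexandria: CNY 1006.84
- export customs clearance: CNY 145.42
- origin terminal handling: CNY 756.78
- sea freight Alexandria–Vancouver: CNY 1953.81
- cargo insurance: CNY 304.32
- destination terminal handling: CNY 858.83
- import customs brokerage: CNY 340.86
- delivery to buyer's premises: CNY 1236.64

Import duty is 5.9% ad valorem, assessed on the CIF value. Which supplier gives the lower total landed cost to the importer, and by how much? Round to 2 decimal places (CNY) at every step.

Supplier A (FCA):
CIF value = FCA price + origin terminal + freight + insurance = 60297.11 + 756.78 + 1953.81 + 304.32 = 63312.02
Import duty = 63312.02 × 5.9% = 3735.41
Buyer bears (A): 756.78 + 1953.81 + 304.32 + 858.83 + 340.86 + 1236.64 = 5451.24
Landed cost (A) = invoice 60297.11 + 5451.24 + duty 3735.41 = 69483.76
Supplier B (FOB):
CIF value = FOB price + freight + insurance = 66997.95 + 1953.81 + 304.32 = 69256.08
Import duty = 69256.08 × 5.9% = 4086.11
Buyer bears (B): 1953.81 + 304.32 + 858.83 + 340.86 + 1236.64 = 4694.46
Landed cost (B) = invoice 66997.95 + 4694.46 + duty 4086.11 = 75778.52
Difference = |69483.76 − 75778.52| = 6294.76

Supplier A is cheaper by CNY 6294.76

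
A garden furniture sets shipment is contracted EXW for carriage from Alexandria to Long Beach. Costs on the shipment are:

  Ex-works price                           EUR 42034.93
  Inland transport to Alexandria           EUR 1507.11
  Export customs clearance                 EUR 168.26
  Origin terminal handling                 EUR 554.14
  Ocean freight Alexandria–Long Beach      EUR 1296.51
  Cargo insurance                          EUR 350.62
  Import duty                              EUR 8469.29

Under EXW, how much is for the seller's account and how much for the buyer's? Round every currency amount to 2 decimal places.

EXW: the seller makes goods available at their premises; the buyer bears all onward costs.
Seller's account: goods 42034.93 = 42034.93
Buyer's account: inland to port 1507.11 + export clearance 168.26 + origin terminal 554.14 + freight 1296.51 + insurance 350.62 + duty 8469.29 = 12345.93

Seller: EUR 42034.93; buyer: EUR 12345.93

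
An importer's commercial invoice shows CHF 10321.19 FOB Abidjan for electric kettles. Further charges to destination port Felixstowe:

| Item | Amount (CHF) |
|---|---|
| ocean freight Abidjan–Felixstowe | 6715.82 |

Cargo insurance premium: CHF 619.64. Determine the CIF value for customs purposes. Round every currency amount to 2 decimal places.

CIF = FOB price + freight + insurance
CIF = 10321.19 + 6715.82 + 619.64 = 17656.65

CIF value: CHF 17656.65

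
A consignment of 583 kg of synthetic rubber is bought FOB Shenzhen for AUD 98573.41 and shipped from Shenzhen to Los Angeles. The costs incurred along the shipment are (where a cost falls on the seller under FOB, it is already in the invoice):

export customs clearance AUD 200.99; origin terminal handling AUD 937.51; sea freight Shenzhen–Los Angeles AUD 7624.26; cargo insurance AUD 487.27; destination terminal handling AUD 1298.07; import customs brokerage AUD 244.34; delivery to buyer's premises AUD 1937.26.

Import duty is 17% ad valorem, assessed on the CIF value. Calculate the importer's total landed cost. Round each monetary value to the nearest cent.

FOB: the seller bears costs until goods are on board at the origin port; the buyer bears freight, insurance and all costs thereafter.
Already in the invoice (seller's account under FOB): export clearance, origin terminal — exclude.
CIF value = FOB price + freight + insurance = 98573.41 + 7624.26 + 487.27 = 106684.94
Import duty = 106684.94 × 17% = 18136.44
Buyer bears: freight 7624.26 + insurance 487.27 + destination terminal 1298.07 + brokerage 244.34 + delivery 1937.26 + duty 18136.44 = 29727.64
Landed cost = invoice 98573.41 + 29727.64 = 128301.05

Total landed cost: AUD 128301.05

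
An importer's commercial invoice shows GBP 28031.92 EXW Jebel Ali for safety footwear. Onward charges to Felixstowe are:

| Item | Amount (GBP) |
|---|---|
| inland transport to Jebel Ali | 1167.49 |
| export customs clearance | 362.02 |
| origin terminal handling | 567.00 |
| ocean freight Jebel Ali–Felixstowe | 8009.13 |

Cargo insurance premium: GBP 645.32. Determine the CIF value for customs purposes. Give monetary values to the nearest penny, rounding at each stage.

CIF = EXW price + pre-shipment costs + freight + insurance
CIF = 28031.92 + 1167.49 + 362.02 + 567.00 + 8009.13 + 645.32 = 38782.88

CIF value: GBP 38782.88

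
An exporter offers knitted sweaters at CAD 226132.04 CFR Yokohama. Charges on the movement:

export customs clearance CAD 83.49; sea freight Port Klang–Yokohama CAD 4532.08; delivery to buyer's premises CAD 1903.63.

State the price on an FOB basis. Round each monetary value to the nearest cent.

Not relevant to the conversion: export clearance — on the seller under both CFR and FOB; already in the CFR price and stays in the FOB price. delivery — on the buyer under both terms; not part of either seller's price.
From CFR to FOB, the seller no longer bears: freight.
FOB price = 226132.04 − 4532.08 = 221599.96

FOB price: CAD 221599.96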